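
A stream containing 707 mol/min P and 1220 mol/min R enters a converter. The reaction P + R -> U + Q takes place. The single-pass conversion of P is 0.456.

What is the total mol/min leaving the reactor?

1930 mol/min

P reacted = 0.456 × 707 = 322.4 mol/min; ν_P = −1, so ξ = 322.4/1 = 322.4 mol/min.
Outlet amounts (n = n₀ + ν ξ):
  P: 707 − 1(322.4) = 384.6
  R: 1220 − 1(322.4) = 897.6
  U: 0 + 1(322.4) = 322.4
  Q: 0 + 1(322.4) = 322.4
Total out = 384.6 + 897.6 + 322.4 + 322.4 = 1927 mol/min.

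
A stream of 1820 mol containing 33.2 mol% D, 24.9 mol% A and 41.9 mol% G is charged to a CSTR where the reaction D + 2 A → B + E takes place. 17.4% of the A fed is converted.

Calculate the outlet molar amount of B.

A reacted = 0.174 × 453.2 = 78.85 mol; ν_A = −2, so ξ = 78.85/2 = 39.43 mol.
Outlet amounts (n = n₀ + ν ξ):
  D: 604.2 − 1(39.43) = 564.8
  A: 453.2 − 2(39.43) = 374.3
  B: 0 + 1(39.43) = 39.43
  E: 0 + 1(39.43) = 39.43
  G: 762.6 (inert)

39.4 mol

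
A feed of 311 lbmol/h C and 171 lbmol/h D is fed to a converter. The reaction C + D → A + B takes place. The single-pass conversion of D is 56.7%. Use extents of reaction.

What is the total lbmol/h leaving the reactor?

D reacted = 0.567 × 171 = 96.96 lbmol/h; ν_D = −1, so ξ = 96.96/1 = 96.96 lbmol/h.
Outlet amounts (n = n₀ + ν ξ):
  C: 311 − 1(96.96) = 214
  D: 171 − 1(96.96) = 74.04
  A: 0 + 1(96.96) = 96.96
  B: 0 + 1(96.96) = 96.96
Total out = 214 + 74.04 + 96.96 + 96.96 = 482 lbmol/h.

482 lbmol/h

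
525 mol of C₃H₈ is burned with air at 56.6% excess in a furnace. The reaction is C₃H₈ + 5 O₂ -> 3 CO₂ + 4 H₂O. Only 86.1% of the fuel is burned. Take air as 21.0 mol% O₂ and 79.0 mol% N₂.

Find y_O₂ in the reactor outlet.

Stoichiometric O₂ = 5 × 525 = 2625 mol; O₂ fed = 2625 × 1.566 = 4111 mol.
N₂ fed = 4111 × 79/21 = 15460 mol.
Fuel reacted = 0.861 × 525 → ξ = 452 mol.
Outlet (n = n₀ + ν ξ):
  C₃H₈: 525 − 1(452) = 72.98
  O₂: 4111 − 5(452) = 1851
  N₂: 15460 (inert)
  CO₂: 0 + 3(452) = 1356
  H₂O: 0 + 4(452) = 1808
Total out = 20550 mol; y_O₂ = 1851 / 20550 = 0.09005.

0.09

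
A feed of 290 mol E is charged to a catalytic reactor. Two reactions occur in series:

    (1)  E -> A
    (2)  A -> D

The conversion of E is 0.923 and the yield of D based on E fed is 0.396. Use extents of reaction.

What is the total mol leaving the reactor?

Conversion of E: E consumed = 1ξ₁ = 0.923 × 290 → ξ₁ = 267.7 mol.
Yield of D: 1ξ₂ / 290 = 0.396 → ξ₂ = 114.8 mol.
Outlet amounts (n = n₀ + Σ ν·ξ):
  E: 290 − 1(267.7) = 22.33
  A: 0 + 1(267.7) − 1(114.8) = 152.8
  D: 0 + 1(114.8) = 114.8
Total out = 22.33 + 152.8 + 114.8 = 290 mol.

290 mol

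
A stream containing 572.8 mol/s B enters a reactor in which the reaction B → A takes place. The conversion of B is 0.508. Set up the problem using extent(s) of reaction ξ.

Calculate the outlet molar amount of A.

291 mol/s

B reacted = 0.508 × 572.8 = 291 mol/s; ν_B = −1, so ξ = 291/1 = 291 mol/s.
Outlet amounts (n = n₀ + ν ξ):
  B: 572.8 − 1(291) = 281.8
  A: 0 + 1(291) = 291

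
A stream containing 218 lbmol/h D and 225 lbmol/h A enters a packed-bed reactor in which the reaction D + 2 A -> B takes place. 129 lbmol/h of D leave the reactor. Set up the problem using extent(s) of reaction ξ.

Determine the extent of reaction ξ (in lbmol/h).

For D: n = n₀ − 1ξ → 129 = 218 − 1ξ, giving ξ = 89 lbmol/h.
Outlet amounts (n = n₀ + ν ξ):
  D: 218 − 1(89) = 129
  A: 225 − 2(89) = 47
  B: 0 + 1(89) = 89

ξ = 89 lbmol/h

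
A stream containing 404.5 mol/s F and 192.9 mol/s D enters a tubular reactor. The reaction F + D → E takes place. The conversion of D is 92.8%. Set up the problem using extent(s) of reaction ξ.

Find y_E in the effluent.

D reacted = 0.928 × 192.9 = 179 mol/s; ν_D = −1, so ξ = 179/1 = 179 mol/s.
Outlet amounts (n = n₀ + ν ξ):
  F: 404.5 − 1(179) = 225.5
  D: 192.9 − 1(179) = 13.89
  E: 0 + 1(179) = 179
Total out = 418.4 mol/s; y_E = 179 / 418.4 = 0.4279.

0.428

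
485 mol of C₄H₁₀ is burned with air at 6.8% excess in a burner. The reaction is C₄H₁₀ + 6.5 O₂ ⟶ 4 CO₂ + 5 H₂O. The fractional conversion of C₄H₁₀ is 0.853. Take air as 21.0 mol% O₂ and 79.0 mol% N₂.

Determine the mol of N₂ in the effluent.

Stoichiometric O₂ = 6.5 × 485 = 3152 mol; O₂ fed = 3152 × 1.068 = 3367 mol.
N₂ fed = 3367 × 79/21 = 12670 mol.
Fuel reacted = 0.853 × 485 → ξ = 413.7 mol.
Outlet (n = n₀ + ν ξ):
  C₄H₁₀: 485 − 1(413.7) = 71.3
  O₂: 3367 − 6.5(413.7) = 677.8
  N₂: 12670 (inert)
  CO₂: 0 + 4(413.7) = 1655
  H₂O: 0 + 5(413.7) = 2069

12700 mol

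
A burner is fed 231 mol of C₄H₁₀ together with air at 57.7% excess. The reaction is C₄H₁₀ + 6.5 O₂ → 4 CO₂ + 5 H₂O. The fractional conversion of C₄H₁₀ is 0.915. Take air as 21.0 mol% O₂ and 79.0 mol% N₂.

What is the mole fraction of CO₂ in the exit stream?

Stoichiometric O₂ = 6.5 × 231 = 1502 mol; O₂ fed = 1502 × 1.577 = 2368 mol.
N₂ fed = 2368 × 79/21 = 8908 mol.
Fuel reacted = 0.915 × 231 → ξ = 211.4 mol.
Outlet (n = n₀ + ν ξ):
  C₄H₁₀: 231 − 1(211.4) = 19.63
  O₂: 2368 − 6.5(211.4) = 994
  N₂: 8908 (inert)
  CO₂: 0 + 4(211.4) = 845.5
  H₂O: 0 + 5(211.4) = 1057
Total out = 11820 mol; y_CO₂ = 845.5 / 11820 = 0.07151.

0.0715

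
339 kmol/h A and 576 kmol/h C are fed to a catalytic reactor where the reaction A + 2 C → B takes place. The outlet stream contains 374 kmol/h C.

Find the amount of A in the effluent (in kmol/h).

For C: n = n₀ − 2ξ → 374 = 576 − 2ξ, giving ξ = 101 kmol/h.
Outlet amounts (n = n₀ + ν ξ):
  A: 339 − 1(101) = 238
  C: 576 − 2(101) = 374
  B: 0 + 1(101) = 101

238 kmol/h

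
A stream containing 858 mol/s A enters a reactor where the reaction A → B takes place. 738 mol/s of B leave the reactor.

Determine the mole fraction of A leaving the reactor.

For B: n = n₀ + 1ξ → 738 = 0 + 1ξ, giving ξ = 738 mol/s.
Outlet amounts (n = n₀ + ν ξ):
  A: 858 − 1(738) = 120
  B: 0 + 1(738) = 738
Total out = 858 mol/s; y_A = 120 / 858 = 0.1399.

0.14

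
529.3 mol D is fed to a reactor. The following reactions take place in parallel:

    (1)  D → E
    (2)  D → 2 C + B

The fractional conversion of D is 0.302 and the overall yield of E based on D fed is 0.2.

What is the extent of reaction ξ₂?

Yield of E: 1ξ₁ / 529.3 = 0.2 → ξ₁ = 105.9 mol.
Conversion of D: 1ξ₁ + 1ξ₂ = 0.302 × 529.3 = 159.8 → ξ₂ = 53.99 mol.
Outlet amounts (n = n₀ + Σ ν·ξ):
  D: 529.3 − 1(105.9) − 1(53.99) = 369.5
  E: 0 + 1(105.9) = 105.9
  C: 0 + 2(53.99) = 108
  B: 0 + 1(53.99) = 53.99

ξ₂ = 54 mol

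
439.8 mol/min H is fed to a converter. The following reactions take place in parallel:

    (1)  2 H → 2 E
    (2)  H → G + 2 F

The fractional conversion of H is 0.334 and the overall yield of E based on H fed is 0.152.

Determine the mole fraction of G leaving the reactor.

0.133

Yield of E: 2ξ₁ / 439.8 = 0.152 → ξ₁ = 33.42 mol/min.
Conversion of H: 2ξ₁ + 1ξ₂ = 0.334 × 439.8 = 146.9 → ξ₂ = 80.04 mol/min.
Outlet amounts (n = n₀ + Σ ν·ξ):
  H: 439.8 − 2(33.42) − 1(80.04) = 292.9
  E: 0 + 2(33.42) = 66.85
  G: 0 + 1(80.04) = 80.04
  F: 0 + 2(80.04) = 160.1
Total out = 599.9 mol/min; y_G = 80.04 / 599.9 = 0.1334.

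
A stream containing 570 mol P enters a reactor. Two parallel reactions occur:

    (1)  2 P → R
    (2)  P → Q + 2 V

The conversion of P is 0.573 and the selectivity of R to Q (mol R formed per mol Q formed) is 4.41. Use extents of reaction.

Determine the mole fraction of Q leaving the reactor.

Conversion of P: P consumed = 0.573 × 570 = 326.6 mol = 2ξ₁ + 1ξ₂.
Selectivity: 1ξ₁ / (1ξ₂) = 4.41 → ξ₁ = 4.41 ξ₂.
Substitute: (2·4.41 + 1) ξ₂ = 326.6 → ξ₂ = 33.26 mol, ξ₁ = 146.7 mol.
Outlet amounts (n = n₀ + Σ ν·ξ):
  P: 570 − 2(146.7) − 1(33.26) = 243.4
  R: 0 + 1(146.7) = 146.7
  Q: 0 + 1(33.26) = 33.26
  V: 0 + 2(33.26) = 66.52
Total out = 489.8 mol; y_Q = 33.26 / 489.8 = 0.0679.

0.0679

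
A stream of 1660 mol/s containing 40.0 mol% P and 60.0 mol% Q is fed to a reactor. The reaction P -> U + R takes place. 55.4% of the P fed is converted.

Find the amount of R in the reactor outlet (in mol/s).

P reacted = 0.554 × 664 = 367.9 mol/s; ν_P = −1, so ξ = 367.9/1 = 367.9 mol/s.
Outlet amounts (n = n₀ + ν ξ):
  P: 664 − 1(367.9) = 296.1
  U: 0 + 1(367.9) = 367.9
  R: 0 + 1(367.9) = 367.9
  Q: 996 (inert)

368 mol/s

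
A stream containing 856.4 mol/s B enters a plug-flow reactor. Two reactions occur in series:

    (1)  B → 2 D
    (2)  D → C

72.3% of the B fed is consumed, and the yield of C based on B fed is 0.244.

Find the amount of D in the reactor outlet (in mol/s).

1030 mol/s

Conversion of B: B consumed = 1ξ₁ = 0.723 × 856.4 → ξ₁ = 619.2 mol/s.
Yield of C: 1ξ₂ / 856.4 = 0.244 → ξ₂ = 209 mol/s.
Outlet amounts (n = n₀ + Σ ν·ξ):
  B: 856.4 − 1(619.2) = 237.2
  D: 0 + 2(619.2) − 1(209) = 1029
  C: 0 + 1(209) = 209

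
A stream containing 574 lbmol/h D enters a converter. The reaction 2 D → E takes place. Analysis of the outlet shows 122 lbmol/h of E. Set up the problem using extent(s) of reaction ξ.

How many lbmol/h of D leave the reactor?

330 lbmol/h

For E: n = n₀ + 1ξ → 122 = 0 + 1ξ, giving ξ = 122 lbmol/h.
Outlet amounts (n = n₀ + ν ξ):
  D: 574 − 2(122) = 330
  E: 0 + 1(122) = 122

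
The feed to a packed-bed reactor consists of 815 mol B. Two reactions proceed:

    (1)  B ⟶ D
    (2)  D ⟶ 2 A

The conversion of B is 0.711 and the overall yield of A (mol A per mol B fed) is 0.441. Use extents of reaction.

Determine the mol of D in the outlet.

400 mol

Conversion of B: B consumed = 1ξ₁ = 0.711 × 815 → ξ₁ = 579.5 mol.
Yield of A: 2ξ₂ / 815 = 0.441 → ξ₂ = 179.7 mol.
Outlet amounts (n = n₀ + Σ ν·ξ):
  B: 815 − 1(579.5) = 235.5
  D: 0 + 1(579.5) − 1(179.7) = 399.8
  A: 0 + 2(179.7) = 359.4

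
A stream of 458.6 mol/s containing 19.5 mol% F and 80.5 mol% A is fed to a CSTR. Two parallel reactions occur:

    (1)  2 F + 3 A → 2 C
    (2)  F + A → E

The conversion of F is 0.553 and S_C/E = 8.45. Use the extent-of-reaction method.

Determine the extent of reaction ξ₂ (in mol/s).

ξ₂ = 5.23 mol/s

Conversion of F: F consumed = 0.553 × 89.43 = 49.45 mol/s = 2ξ₁ + 1ξ₂.
Selectivity: 2ξ₁ / (1ξ₂) = 8.45 → ξ₁ = 4.225 ξ₂.
Substitute: (2·4.225 + 1) ξ₂ = 49.45 → ξ₂ = 5.233 mol/s, ξ₁ = 22.11 mol/s.
Outlet amounts (n = n₀ + Σ ν·ξ):
  F: 89.43 − 2(22.11) − 1(5.233) = 39.97
  A: 369.2 − 3(22.11) − 1(5.233) = 297.6
  C: 0 + 2(22.11) = 44.22
  E: 0 + 1(5.233) = 5.233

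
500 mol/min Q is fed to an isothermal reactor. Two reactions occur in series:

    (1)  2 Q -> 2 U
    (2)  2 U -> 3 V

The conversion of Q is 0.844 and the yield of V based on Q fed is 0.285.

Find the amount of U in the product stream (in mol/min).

327 mol/min

Conversion of Q: Q consumed = 2ξ₁ = 0.844 × 500 → ξ₁ = 211 mol/min.
Yield of V: 3ξ₂ / 500 = 0.285 → ξ₂ = 47.5 mol/min.
Outlet amounts (n = n₀ + Σ ν·ξ):
  Q: 500 − 2(211) = 78
  U: 0 + 2(211) − 2(47.5) = 327
  V: 0 + 3(47.5) = 142.5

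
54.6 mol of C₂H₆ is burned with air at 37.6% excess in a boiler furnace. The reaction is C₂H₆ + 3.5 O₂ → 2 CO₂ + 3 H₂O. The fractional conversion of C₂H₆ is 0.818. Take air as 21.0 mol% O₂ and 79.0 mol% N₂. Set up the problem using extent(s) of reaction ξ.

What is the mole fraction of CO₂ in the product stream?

Stoichiometric O₂ = 3.5 × 54.6 = 191.1 mol; O₂ fed = 191.1 × 1.376 = 263 mol.
N₂ fed = 263 × 79/21 = 989.2 mol.
Fuel reacted = 0.818 × 54.6 → ξ = 44.66 mol.
Outlet (n = n₀ + ν ξ):
  C₂H₆: 54.6 − 1(44.66) = 9.937
  O₂: 263 − 3.5(44.66) = 106.6
  N₂: 989.2 (inert)
  CO₂: 0 + 2(44.66) = 89.33
  H₂O: 0 + 3(44.66) = 134
Total out = 1329 mol; y_CO₂ = 89.33 / 1329 = 0.06721.

0.0672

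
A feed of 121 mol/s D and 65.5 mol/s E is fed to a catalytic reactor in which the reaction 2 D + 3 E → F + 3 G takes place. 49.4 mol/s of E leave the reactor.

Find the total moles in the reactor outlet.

181 mol/s

For E: n = n₀ − 3ξ → 49.4 = 65.5 − 3ξ, giving ξ = 5.367 mol/s.
Outlet amounts (n = n₀ + ν ξ):
  D: 121 − 2(5.367) = 110.3
  E: 65.5 − 3(5.367) = 49.4
  F: 0 + 1(5.367) = 5.367
  G: 0 + 3(5.367) = 16.1
Total out = 110.3 + 49.4 + 5.367 + 16.1 = 181.1 mol/s.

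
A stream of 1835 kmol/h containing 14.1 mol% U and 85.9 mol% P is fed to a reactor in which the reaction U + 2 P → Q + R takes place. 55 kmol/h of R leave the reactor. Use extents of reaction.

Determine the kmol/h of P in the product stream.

For R: n = n₀ + 1ξ → 55 = 0 + 1ξ, giving ξ = 55 kmol/h.
Outlet amounts (n = n₀ + ν ξ):
  U: 258.7 − 1(55) = 203.7
  P: 1576 − 2(55) = 1466
  Q: 0 + 1(55) = 55
  R: 0 + 1(55) = 55

1470 kmol/h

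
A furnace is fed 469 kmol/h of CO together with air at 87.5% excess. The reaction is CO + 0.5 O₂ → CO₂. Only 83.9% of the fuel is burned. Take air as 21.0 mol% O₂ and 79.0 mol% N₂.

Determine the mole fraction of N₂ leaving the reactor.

Stoichiometric O₂ = 0.5 × 469 = 234.5 kmol/h; O₂ fed = 234.5 × 1.875 = 439.7 kmol/h.
N₂ fed = 439.7 × 79/21 = 1654 kmol/h.
Fuel reacted = 0.839 × 469 → ξ = 393.5 kmol/h.
Outlet (n = n₀ + ν ξ):
  CO: 469 − 1(393.5) = 75.51
  O₂: 439.7 − 0.5(393.5) = 242.9
  N₂: 1654 (inert)
  CO₂: 0 + 1(393.5) = 393.5
Total out = 2366 kmol/h; y_N₂ = 1654 / 2366 = 0.6991.

0.699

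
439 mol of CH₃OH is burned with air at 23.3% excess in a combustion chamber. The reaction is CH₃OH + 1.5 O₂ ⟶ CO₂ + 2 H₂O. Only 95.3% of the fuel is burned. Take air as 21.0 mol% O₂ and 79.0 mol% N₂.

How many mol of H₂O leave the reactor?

Stoichiometric O₂ = 1.5 × 439 = 658.5 mol; O₂ fed = 658.5 × 1.233 = 811.9 mol.
N₂ fed = 811.9 × 79/21 = 3054 mol.
Fuel reacted = 0.953 × 439 → ξ = 418.4 mol.
Outlet (n = n₀ + ν ξ):
  CH₃OH: 439 − 1(418.4) = 20.63
  O₂: 811.9 − 1.5(418.4) = 184.4
  N₂: 3054 (inert)
  CO₂: 0 + 1(418.4) = 418.4
  H₂O: 0 + 2(418.4) = 836.7

837 mol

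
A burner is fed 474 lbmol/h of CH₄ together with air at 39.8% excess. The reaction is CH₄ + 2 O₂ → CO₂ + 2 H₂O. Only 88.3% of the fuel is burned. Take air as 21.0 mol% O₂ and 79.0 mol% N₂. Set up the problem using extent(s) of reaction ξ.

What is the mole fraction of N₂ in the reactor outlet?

0.735

Stoichiometric O₂ = 2 × 474 = 948 lbmol/h; O₂ fed = 948 × 1.398 = 1325 lbmol/h.
N₂ fed = 1325 × 79/21 = 4986 lbmol/h.
Fuel reacted = 0.883 × 474 → ξ = 418.5 lbmol/h.
Outlet (n = n₀ + ν ξ):
  CH₄: 474 − 1(418.5) = 55.46
  O₂: 1325 − 2(418.5) = 488.2
  N₂: 4986 (inert)
  CO₂: 0 + 1(418.5) = 418.5
  H₂O: 0 + 2(418.5) = 837.1
Total out = 6785 lbmol/h; y_N₂ = 4986 / 6785 = 0.7348.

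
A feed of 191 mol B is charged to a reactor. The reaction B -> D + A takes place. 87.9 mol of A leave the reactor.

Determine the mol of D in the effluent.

87.9 mol

For A: n = n₀ + 1ξ → 87.9 = 0 + 1ξ, giving ξ = 87.9 mol.
Outlet amounts (n = n₀ + ν ξ):
  B: 191 − 1(87.9) = 103.1
  D: 0 + 1(87.9) = 87.9
  A: 0 + 1(87.9) = 87.9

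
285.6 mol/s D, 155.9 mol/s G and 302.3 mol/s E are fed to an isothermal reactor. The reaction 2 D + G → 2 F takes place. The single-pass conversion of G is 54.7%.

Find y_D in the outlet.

G reacted = 0.547 × 155.9 = 85.28 mol/s; ν_G = −1, so ξ = 85.28/1 = 85.28 mol/s.
Outlet amounts (n = n₀ + ν ξ):
  D: 285.6 − 2(85.28) = 115
  G: 155.9 − 1(85.28) = 70.62
  F: 0 + 2(85.28) = 170.6
  E: 302.3 (inert)
Total out = 658.5 mol/s; y_D = 115 / 658.5 = 0.1747.

0.175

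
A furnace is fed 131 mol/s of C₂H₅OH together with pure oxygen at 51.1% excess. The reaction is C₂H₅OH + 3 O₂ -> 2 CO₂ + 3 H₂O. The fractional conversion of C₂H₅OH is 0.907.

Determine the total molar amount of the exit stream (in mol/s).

844 mol/s

Stoichiometric O₂ = 3 × 131 = 393 mol/s; O₂ fed = 393 × 1.511 = 593.8 mol/s.
Fuel reacted = 0.907 × 131 → ξ = 118.8 mol/s.
Outlet (n = n₀ + ν ξ):
  C₂H₅OH: 131 − 1(118.8) = 12.18
  O₂: 593.8 − 3(118.8) = 237.4
  CO₂: 0 + 2(118.8) = 237.6
  H₂O: 0 + 3(118.8) = 356.5
Total out = 12.18 + 237.4 + 237.6 + 356.5 = 843.6 mol/s.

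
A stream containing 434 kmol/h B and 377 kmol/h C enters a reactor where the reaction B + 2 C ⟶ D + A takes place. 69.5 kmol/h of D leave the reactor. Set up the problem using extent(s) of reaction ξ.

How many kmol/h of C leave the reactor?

For D: n = n₀ + 1ξ → 69.5 = 0 + 1ξ, giving ξ = 69.5 kmol/h.
Outlet amounts (n = n₀ + ν ξ):
  B: 434 − 1(69.5) = 364.5
  C: 377 − 2(69.5) = 238
  D: 0 + 1(69.5) = 69.5
  A: 0 + 1(69.5) = 69.5

238 kmol/h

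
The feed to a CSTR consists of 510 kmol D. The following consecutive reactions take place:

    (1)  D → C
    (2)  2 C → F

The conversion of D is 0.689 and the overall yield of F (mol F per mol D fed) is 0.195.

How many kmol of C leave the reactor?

Conversion of D: D consumed = 1ξ₁ = 0.689 × 510 → ξ₁ = 351.4 kmol.
Yield of F: 1ξ₂ / 510 = 0.195 → ξ₂ = 99.45 kmol.
Outlet amounts (n = n₀ + Σ ν·ξ):
  D: 510 − 1(351.4) = 158.6
  C: 0 + 1(351.4) − 2(99.45) = 152.5
  F: 0 + 1(99.45) = 99.45

152 kmol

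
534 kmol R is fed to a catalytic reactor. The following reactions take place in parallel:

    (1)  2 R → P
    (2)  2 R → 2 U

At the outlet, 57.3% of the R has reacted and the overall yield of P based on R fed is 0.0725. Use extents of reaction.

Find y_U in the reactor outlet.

0.461

Yield of P: 1ξ₁ / 534 = 0.0725 → ξ₁ = 38.71 kmol.
Conversion of R: 2ξ₁ + 2ξ₂ = 0.573 × 534 = 306 → ξ₂ = 114.3 kmol.
Outlet amounts (n = n₀ + Σ ν·ξ):
  R: 534 − 2(38.71) − 2(114.3) = 228
  P: 0 + 1(38.71) = 38.71
  U: 0 + 2(114.3) = 228.6
Total out = 495.3 kmol; y_U = 228.6 / 495.3 = 0.4615.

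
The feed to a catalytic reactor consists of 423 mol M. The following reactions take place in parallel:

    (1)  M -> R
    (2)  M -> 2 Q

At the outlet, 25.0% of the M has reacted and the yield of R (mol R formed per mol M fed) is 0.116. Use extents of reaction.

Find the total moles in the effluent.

480 mol

Yield of R: 1ξ₁ / 423 = 0.116 → ξ₁ = 49.07 mol.
Conversion of M: 1ξ₁ + 1ξ₂ = 0.25 × 423 = 105.8 → ξ₂ = 56.68 mol.
Outlet amounts (n = n₀ + Σ ν·ξ):
  M: 423 − 1(49.07) − 1(56.68) = 317.2
  R: 0 + 1(49.07) = 49.07
  Q: 0 + 2(56.68) = 113.4
Total out = 317.2 + 49.07 + 113.4 = 479.7 mol.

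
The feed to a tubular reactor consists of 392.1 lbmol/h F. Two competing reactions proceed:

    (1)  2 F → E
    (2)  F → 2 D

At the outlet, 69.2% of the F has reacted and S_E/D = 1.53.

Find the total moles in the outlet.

Conversion of F: F consumed = 0.692 × 392.1 = 271.3 lbmol/h = 2ξ₁ + 1ξ₂.
Selectivity: 1ξ₁ / (2ξ₂) = 1.53 → ξ₁ = 3.06 ξ₂.
Substitute: (2·3.06 + 1) ξ₂ = 271.3 → ξ₂ = 38.11 lbmol/h, ξ₁ = 116.6 lbmol/h.
Outlet amounts (n = n₀ + Σ ν·ξ):
  F: 392.1 − 2(116.6) − 1(38.11) = 120.8
  E: 0 + 1(116.6) = 116.6
  D: 0 + 2(38.11) = 76.22
Total out = 120.8 + 116.6 + 76.22 = 313.6 lbmol/h.

314 lbmol/h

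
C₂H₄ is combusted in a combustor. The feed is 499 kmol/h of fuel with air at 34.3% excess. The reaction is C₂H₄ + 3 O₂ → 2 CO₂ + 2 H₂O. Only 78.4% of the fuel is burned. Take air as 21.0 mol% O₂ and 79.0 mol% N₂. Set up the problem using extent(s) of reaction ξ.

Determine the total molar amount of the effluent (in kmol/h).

Stoichiometric O₂ = 3 × 499 = 1497 kmol/h; O₂ fed = 1497 × 1.343 = 2010 kmol/h.
N₂ fed = 2010 × 79/21 = 7563 kmol/h.
Fuel reacted = 0.784 × 499 → ξ = 391.2 kmol/h.
Outlet (n = n₀ + ν ξ):
  C₂H₄: 499 − 1(391.2) = 107.8
  O₂: 2010 − 3(391.2) = 836.8
  N₂: 7563 (inert)
  CO₂: 0 + 2(391.2) = 782.4
  H₂O: 0 + 2(391.2) = 782.4
Total out = 107.8 + 836.8 + 7563 + 782.4 + 782.4 = 10070 kmol/h.

10100 kmol/h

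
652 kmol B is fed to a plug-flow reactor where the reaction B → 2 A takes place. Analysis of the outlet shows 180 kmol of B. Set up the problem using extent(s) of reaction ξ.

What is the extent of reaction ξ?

ξ = 472 kmol

For B: n = n₀ − 1ξ → 180 = 652 − 1ξ, giving ξ = 472 kmol.
Outlet amounts (n = n₀ + ν ξ):
  B: 652 − 1(472) = 180
  A: 0 + 2(472) = 944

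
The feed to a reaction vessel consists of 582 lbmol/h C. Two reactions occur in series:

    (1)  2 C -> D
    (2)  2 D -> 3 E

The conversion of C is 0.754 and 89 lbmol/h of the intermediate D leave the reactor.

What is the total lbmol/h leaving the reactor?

428 lbmol/h

Conversion of C: C consumed = 2ξ₁ = 0.754 × 582 → ξ₁ = 219.4 lbmol/h.
D balance: n_D = 0 + 1ξ₁ − 2ξ₂ = 89 → ξ₂ = (1·219.4 − 89)/2 = 65.21 lbmol/h.
Outlet amounts (n = n₀ + Σ ν·ξ):
  C: 582 − 2(219.4) = 143.2
  D: 0 + 1(219.4) − 2(65.21) = 89
  E: 0 + 3(65.21) = 195.6
Total out = 143.2 + 89 + 195.6 = 427.8 lbmol/h.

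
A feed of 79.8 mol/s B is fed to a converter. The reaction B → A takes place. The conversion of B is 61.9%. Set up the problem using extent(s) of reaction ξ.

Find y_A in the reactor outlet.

B reacted = 0.619 × 79.8 = 49.4 mol/s; ν_B = −1, so ξ = 49.4/1 = 49.4 mol/s.
Outlet amounts (n = n₀ + ν ξ):
  B: 79.8 − 1(49.4) = 30.4
  A: 0 + 1(49.4) = 49.4
Total out = 79.8 mol/s; y_A = 49.4 / 79.8 = 0.619.

0.619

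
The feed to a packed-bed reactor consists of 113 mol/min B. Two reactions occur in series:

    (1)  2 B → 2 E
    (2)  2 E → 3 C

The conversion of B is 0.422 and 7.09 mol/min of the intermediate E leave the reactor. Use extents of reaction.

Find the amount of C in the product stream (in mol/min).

60.9 mol/min

Conversion of B: B consumed = 2ξ₁ = 0.422 × 113 → ξ₁ = 23.84 mol/min.
E balance: n_E = 0 + 2ξ₁ − 2ξ₂ = 7.09 → ξ₂ = (2·23.84 − 7.09)/2 = 20.3 mol/min.
Outlet amounts (n = n₀ + Σ ν·ξ):
  B: 113 − 2(23.84) = 65.31
  E: 0 + 2(23.84) − 2(20.3) = 7.09
  C: 0 + 3(20.3) = 60.89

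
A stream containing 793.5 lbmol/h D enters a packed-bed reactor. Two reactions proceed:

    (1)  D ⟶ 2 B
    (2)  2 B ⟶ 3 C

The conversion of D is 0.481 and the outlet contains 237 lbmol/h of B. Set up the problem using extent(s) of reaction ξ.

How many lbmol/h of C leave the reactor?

Conversion of D: D consumed = 1ξ₁ = 0.481 × 793.5 → ξ₁ = 381.7 lbmol/h.
B balance: n_B = 0 + 2ξ₁ − 2ξ₂ = 237 → ξ₂ = (2·381.7 − 237)/2 = 263.2 lbmol/h.
Outlet amounts (n = n₀ + Σ ν·ξ):
  D: 793.5 − 1(381.7) = 411.8
  B: 0 + 2(381.7) − 2(263.2) = 237
  C: 0 + 3(263.2) = 789.5

790 lbmol/h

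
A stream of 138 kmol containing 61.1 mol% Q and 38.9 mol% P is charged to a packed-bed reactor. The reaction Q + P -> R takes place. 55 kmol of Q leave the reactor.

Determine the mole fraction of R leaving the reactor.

For Q: n = n₀ − 1ξ → 55 = 84.32 − 1ξ, giving ξ = 29.32 kmol.
Outlet amounts (n = n₀ + ν ξ):
  Q: 84.32 − 1(29.32) = 55
  P: 53.68 − 1(29.32) = 24.36
  R: 0 + 1(29.32) = 29.32
Total out = 108.7 kmol; y_R = 29.32 / 108.7 = 0.2698.

0.27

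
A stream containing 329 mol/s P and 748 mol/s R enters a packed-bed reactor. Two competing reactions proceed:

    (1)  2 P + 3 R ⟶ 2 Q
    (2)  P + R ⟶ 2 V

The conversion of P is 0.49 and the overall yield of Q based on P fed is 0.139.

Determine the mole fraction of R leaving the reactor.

Yield of Q: 2ξ₁ / 329 = 0.139 → ξ₁ = 22.87 mol/s.
Conversion of P: 2ξ₁ + 1ξ₂ = 0.49 × 329 = 161.2 → ξ₂ = 115.5 mol/s.
Outlet amounts (n = n₀ + Σ ν·ξ):
  P: 329 − 2(22.87) − 1(115.5) = 167.8
  R: 748 − 3(22.87) − 1(115.5) = 563.9
  Q: 0 + 2(22.87) = 45.73
  V: 0 + 2(115.5) = 231
Total out = 1008 mol/s; y_R = 563.9 / 1008 = 0.5592.

0.559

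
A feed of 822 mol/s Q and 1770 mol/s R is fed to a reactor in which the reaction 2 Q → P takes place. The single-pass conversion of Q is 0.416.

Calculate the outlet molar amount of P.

Q reacted = 0.416 × 822 = 342 mol/s; ν_Q = −2, so ξ = 342/2 = 171 mol/s.
Outlet amounts (n = n₀ + ν ξ):
  Q: 822 − 2(171) = 480
  P: 0 + 1(171) = 171
  R: 1770 (inert)

171 mol/s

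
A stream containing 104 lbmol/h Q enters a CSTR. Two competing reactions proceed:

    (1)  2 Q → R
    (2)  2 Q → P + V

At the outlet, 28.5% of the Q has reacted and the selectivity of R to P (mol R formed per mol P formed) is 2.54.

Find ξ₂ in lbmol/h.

ξ₂ = 4.19 lbmol/h

Conversion of Q: Q consumed = 0.285 × 104 = 29.64 lbmol/h = 2ξ₁ + 2ξ₂.
Selectivity: 1ξ₁ / (1ξ₂) = 2.54 → ξ₁ = 2.54 ξ₂.
Substitute: (2·2.54 + 2) ξ₂ = 29.64 → ξ₂ = 4.186 lbmol/h, ξ₁ = 10.63 lbmol/h.
Outlet amounts (n = n₀ + Σ ν·ξ):
  Q: 104 − 2(10.63) − 2(4.186) = 74.36
  R: 0 + 1(10.63) = 10.63
  P: 0 + 1(4.186) = 4.186
  V: 0 + 1(4.186) = 4.186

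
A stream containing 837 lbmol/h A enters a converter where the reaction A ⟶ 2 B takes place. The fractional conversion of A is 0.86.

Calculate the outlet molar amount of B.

1440 lbmol/h

A reacted = 0.86 × 837 = 719.8 lbmol/h; ν_A = −1, so ξ = 719.8/1 = 719.8 lbmol/h.
Outlet amounts (n = n₀ + ν ξ):
  A: 837 − 1(719.8) = 117.2
  B: 0 + 2(719.8) = 1440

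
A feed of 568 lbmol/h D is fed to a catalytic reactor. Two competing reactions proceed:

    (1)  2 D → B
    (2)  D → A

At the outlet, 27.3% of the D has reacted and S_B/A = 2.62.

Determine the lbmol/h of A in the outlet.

24.9 lbmol/h

Conversion of D: D consumed = 0.273 × 568 = 155.1 lbmol/h = 2ξ₁ + 1ξ₂.
Selectivity: 1ξ₁ / (1ξ₂) = 2.62 → ξ₁ = 2.62 ξ₂.
Substitute: (2·2.62 + 1) ξ₂ = 155.1 → ξ₂ = 24.85 lbmol/h, ξ₁ = 65.11 lbmol/h.
Outlet amounts (n = n₀ + Σ ν·ξ):
  D: 568 − 2(65.11) − 1(24.85) = 412.9
  B: 0 + 1(65.11) = 65.11
  A: 0 + 1(24.85) = 24.85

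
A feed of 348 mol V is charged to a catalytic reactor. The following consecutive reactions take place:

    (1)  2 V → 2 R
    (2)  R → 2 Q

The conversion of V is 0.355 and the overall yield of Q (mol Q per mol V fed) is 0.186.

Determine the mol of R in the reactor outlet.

91.2 mol

Conversion of V: V consumed = 2ξ₁ = 0.355 × 348 → ξ₁ = 61.77 mol.
Yield of Q: 2ξ₂ / 348 = 0.186 → ξ₂ = 32.36 mol.
Outlet amounts (n = n₀ + Σ ν·ξ):
  V: 348 − 2(61.77) = 224.5
  R: 0 + 2(61.77) − 1(32.36) = 91.18
  Q: 0 + 2(32.36) = 64.73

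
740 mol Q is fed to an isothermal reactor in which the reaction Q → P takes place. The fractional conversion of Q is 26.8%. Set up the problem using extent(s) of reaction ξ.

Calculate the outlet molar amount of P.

198 mol

Q reacted = 0.268 × 740 = 198.3 mol; ν_Q = −1, so ξ = 198.3/1 = 198.3 mol.
Outlet amounts (n = n₀ + ν ξ):
  Q: 740 − 1(198.3) = 541.7
  P: 0 + 1(198.3) = 198.3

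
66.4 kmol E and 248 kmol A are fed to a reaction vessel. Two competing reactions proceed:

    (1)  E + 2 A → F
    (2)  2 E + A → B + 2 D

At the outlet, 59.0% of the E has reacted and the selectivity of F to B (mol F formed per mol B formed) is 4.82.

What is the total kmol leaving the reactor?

259 kmol

Conversion of E: E consumed = 0.59 × 66.4 = 39.18 kmol = 1ξ₁ + 2ξ₂.
Selectivity: 1ξ₁ / (1ξ₂) = 4.82 → ξ₁ = 4.82 ξ₂.
Substitute: (1·4.82 + 2) ξ₂ = 39.18 → ξ₂ = 5.744 kmol, ξ₁ = 27.69 kmol.
Outlet amounts (n = n₀ + Σ ν·ξ):
  E: 66.4 − 1(27.69) − 2(5.744) = 27.22
  A: 248 − 2(27.69) − 1(5.744) = 186.9
  F: 0 + 1(27.69) = 27.69
  B: 0 + 1(5.744) = 5.744
  D: 0 + 2(5.744) = 11.49
Total out = 27.22 + 186.9 + 27.69 + 5.744 + 11.49 = 259 kmol.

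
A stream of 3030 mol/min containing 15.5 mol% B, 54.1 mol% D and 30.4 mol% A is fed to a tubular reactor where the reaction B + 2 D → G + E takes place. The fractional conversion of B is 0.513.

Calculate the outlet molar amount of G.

241 mol/min

B reacted = 0.513 × 469.6 = 240.9 mol/min; ν_B = −1, so ξ = 240.9/1 = 240.9 mol/min.
Outlet amounts (n = n₀ + ν ξ):
  B: 469.6 − 1(240.9) = 228.7
  D: 1639 − 2(240.9) = 1157
  G: 0 + 1(240.9) = 240.9
  E: 0 + 1(240.9) = 240.9
  A: 921.1 (inert)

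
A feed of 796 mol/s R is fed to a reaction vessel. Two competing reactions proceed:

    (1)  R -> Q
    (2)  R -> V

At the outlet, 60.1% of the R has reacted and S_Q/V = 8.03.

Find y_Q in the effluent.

0.534

Conversion of R: R consumed = 0.601 × 796 = 478.4 mol/s = 1ξ₁ + 1ξ₂.
Selectivity: 1ξ₁ / (1ξ₂) = 8.03 → ξ₁ = 8.03 ξ₂.
Substitute: (1·8.03 + 1) ξ₂ = 478.4 → ξ₂ = 52.98 mol/s, ξ₁ = 425.4 mol/s.
Outlet amounts (n = n₀ + Σ ν·ξ):
  R: 796 − 1(425.4) − 1(52.98) = 317.6
  Q: 0 + 1(425.4) = 425.4
  V: 0 + 1(52.98) = 52.98
Total out = 796 mol/s; y_Q = 425.4 / 796 = 0.5344.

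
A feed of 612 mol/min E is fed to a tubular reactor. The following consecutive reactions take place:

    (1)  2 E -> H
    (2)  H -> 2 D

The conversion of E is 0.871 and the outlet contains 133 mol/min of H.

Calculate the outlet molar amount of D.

267 mol/min

Conversion of E: E consumed = 2ξ₁ = 0.871 × 612 → ξ₁ = 266.5 mol/min.
H balance: n_H = 0 + 1ξ₁ − 1ξ₂ = 133 → ξ₂ = (1·266.5 − 133)/1 = 133.5 mol/min.
Outlet amounts (n = n₀ + Σ ν·ξ):
  E: 612 − 2(266.5) = 78.95
  H: 0 + 1(266.5) − 1(133.5) = 133
  D: 0 + 2(133.5) = 267.1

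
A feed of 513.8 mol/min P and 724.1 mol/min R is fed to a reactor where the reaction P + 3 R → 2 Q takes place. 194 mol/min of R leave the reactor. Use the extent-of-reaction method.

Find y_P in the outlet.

For R: n = n₀ − 3ξ → 194 = 724.1 − 3ξ, giving ξ = 176.7 mol/min.
Outlet amounts (n = n₀ + ν ξ):
  P: 513.8 − 1(176.7) = 337.1
  R: 724.1 − 3(176.7) = 194
  Q: 0 + 2(176.7) = 353.4
Total out = 884.5 mol/min; y_P = 337.1 / 884.5 = 0.3811.

0.381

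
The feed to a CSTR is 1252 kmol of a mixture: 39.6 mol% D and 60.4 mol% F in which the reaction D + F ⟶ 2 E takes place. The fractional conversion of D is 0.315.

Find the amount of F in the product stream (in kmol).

D reacted = 0.315 × 495.8 = 156.2 kmol; ν_D = −1, so ξ = 156.2/1 = 156.2 kmol.
Outlet amounts (n = n₀ + ν ξ):
  D: 495.8 − 1(156.2) = 339.6
  F: 756.2 − 1(156.2) = 600
  E: 0 + 2(156.2) = 312.3

600 kmol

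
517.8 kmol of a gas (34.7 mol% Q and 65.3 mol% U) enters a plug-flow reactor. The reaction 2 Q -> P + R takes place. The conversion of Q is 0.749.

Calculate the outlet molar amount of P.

Q reacted = 0.749 × 179.7 = 134.6 kmol; ν_Q = −2, so ξ = 134.6/2 = 67.29 kmol.
Outlet amounts (n = n₀ + ν ξ):
  Q: 179.7 − 2(67.29) = 45.1
  P: 0 + 1(67.29) = 67.29
  R: 0 + 1(67.29) = 67.29
  U: 338.1 (inert)

67.3 kmol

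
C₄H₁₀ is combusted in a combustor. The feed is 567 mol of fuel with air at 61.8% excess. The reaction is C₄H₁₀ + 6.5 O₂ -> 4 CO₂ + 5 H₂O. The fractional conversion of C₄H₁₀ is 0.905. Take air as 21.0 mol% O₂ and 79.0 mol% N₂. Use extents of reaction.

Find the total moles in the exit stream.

29700 mol

Stoichiometric O₂ = 6.5 × 567 = 3686 mol; O₂ fed = 3686 × 1.618 = 5963 mol.
N₂ fed = 5963 × 79/21 = 22430 mol.
Fuel reacted = 0.905 × 567 → ξ = 513.1 mol.
Outlet (n = n₀ + ν ξ):
  C₄H₁₀: 567 − 1(513.1) = 53.87
  O₂: 5963 − 6.5(513.1) = 2628
  N₂: 22430 (inert)
  CO₂: 0 + 4(513.1) = 2053
  H₂O: 0 + 5(513.1) = 2566
Total out = 53.87 + 2628 + 22430 + 2053 + 2566 = 29730 mol.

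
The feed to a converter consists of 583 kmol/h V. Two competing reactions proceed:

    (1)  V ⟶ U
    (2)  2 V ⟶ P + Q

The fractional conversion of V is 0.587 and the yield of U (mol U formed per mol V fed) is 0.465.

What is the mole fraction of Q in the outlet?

Yield of U: 1ξ₁ / 583 = 0.465 → ξ₁ = 271.1 kmol/h.
Conversion of V: 1ξ₁ + 2ξ₂ = 0.587 × 583 = 342.2 → ξ₂ = 35.56 kmol/h.
Outlet amounts (n = n₀ + Σ ν·ξ):
  V: 583 − 1(271.1) − 2(35.56) = 240.8
  U: 0 + 1(271.1) = 271.1
  P: 0 + 1(35.56) = 35.56
  Q: 0 + 1(35.56) = 35.56
Total out = 583 kmol/h; y_Q = 35.56 / 583 = 0.061.

0.061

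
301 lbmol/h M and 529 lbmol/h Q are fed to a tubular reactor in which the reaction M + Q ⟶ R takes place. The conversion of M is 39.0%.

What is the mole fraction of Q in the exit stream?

M reacted = 0.39 × 301 = 117.4 lbmol/h; ν_M = −1, so ξ = 117.4/1 = 117.4 lbmol/h.
Outlet amounts (n = n₀ + ν ξ):
  M: 301 − 1(117.4) = 183.6
  Q: 529 − 1(117.4) = 411.6
  R: 0 + 1(117.4) = 117.4
Total out = 712.6 lbmol/h; y_Q = 411.6 / 712.6 = 0.5776.

0.578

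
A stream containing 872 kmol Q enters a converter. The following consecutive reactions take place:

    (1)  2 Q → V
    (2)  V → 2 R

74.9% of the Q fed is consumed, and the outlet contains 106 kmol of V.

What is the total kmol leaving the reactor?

766 kmol

Conversion of Q: Q consumed = 2ξ₁ = 0.749 × 872 → ξ₁ = 326.6 kmol.
V balance: n_V = 0 + 1ξ₁ − 1ξ₂ = 106 → ξ₂ = (1·326.6 − 106)/1 = 220.6 kmol.
Outlet amounts (n = n₀ + Σ ν·ξ):
  Q: 872 − 2(326.6) = 218.9
  V: 0 + 1(326.6) − 1(220.6) = 106
  R: 0 + 2(220.6) = 441.1
Total out = 218.9 + 106 + 441.1 = 766 kmol.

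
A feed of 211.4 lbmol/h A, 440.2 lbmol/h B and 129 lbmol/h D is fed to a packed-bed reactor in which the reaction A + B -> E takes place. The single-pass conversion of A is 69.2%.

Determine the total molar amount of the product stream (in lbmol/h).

A reacted = 0.692 × 211.4 = 146.3 lbmol/h; ν_A = −1, so ξ = 146.3/1 = 146.3 lbmol/h.
Outlet amounts (n = n₀ + ν ξ):
  A: 211.4 − 1(146.3) = 65.11
  B: 440.2 − 1(146.3) = 293.9
  E: 0 + 1(146.3) = 146.3
  D: 129 (inert)
Total out = 65.11 + 293.9 + 146.3 + 129 = 634.3 lbmol/h.

634 lbmol/h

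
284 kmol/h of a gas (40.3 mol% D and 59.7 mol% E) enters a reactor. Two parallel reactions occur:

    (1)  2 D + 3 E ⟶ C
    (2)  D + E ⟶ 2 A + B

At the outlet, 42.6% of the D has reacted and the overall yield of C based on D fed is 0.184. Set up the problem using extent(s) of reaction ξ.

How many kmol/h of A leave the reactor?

Yield of C: 1ξ₁ / 114.5 = 0.184 → ξ₁ = 21.06 kmol/h.
Conversion of D: 2ξ₁ + 1ξ₂ = 0.426 × 114.5 = 48.76 → ξ₂ = 6.638 kmol/h.
Outlet amounts (n = n₀ + Σ ν·ξ):
  D: 114.5 − 2(21.06) − 1(6.638) = 65.7
  E: 169.5 − 3(21.06) − 1(6.638) = 99.73
  C: 0 + 1(21.06) = 21.06
  A: 0 + 2(6.638) = 13.28
  B: 0 + 1(6.638) = 6.638

13.3 kmol/h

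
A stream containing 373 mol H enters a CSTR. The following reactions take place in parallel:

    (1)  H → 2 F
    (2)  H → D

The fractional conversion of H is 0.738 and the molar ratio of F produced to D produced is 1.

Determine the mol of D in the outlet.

Conversion of H: H consumed = 0.738 × 373 = 275.3 mol = 1ξ₁ + 1ξ₂.
Selectivity: 2ξ₁ / (1ξ₂) = 1 → ξ₁ = 0.5 ξ₂.
Substitute: (1·0.5 + 1) ξ₂ = 275.3 → ξ₂ = 183.5 mol, ξ₁ = 91.76 mol.
Outlet amounts (n = n₀ + Σ ν·ξ):
  H: 373 − 1(91.76) − 1(183.5) = 97.73
  F: 0 + 2(91.76) = 183.5
  D: 0 + 1(183.5) = 183.5

184 mol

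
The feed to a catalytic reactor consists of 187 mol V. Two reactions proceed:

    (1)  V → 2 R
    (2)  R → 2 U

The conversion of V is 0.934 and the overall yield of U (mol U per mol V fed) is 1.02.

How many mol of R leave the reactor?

Conversion of V: V consumed = 1ξ₁ = 0.934 × 187 → ξ₁ = 174.7 mol.
Yield of U: 2ξ₂ / 187 = 1.02 → ξ₂ = 95.37 mol.
Outlet amounts (n = n₀ + Σ ν·ξ):
  V: 187 − 1(174.7) = 12.34
  R: 0 + 2(174.7) − 1(95.37) = 253.9
  U: 0 + 2(95.37) = 190.7

254 mol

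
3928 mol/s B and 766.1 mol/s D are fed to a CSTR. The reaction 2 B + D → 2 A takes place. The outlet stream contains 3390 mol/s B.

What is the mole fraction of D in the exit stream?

0.112

For B: n = n₀ − 2ξ → 3390 = 3928 − 2ξ, giving ξ = 269 mol/s.
Outlet amounts (n = n₀ + ν ξ):
  B: 3928 − 2(269) = 3390
  D: 766.1 − 1(269) = 497.1
  A: 0 + 2(269) = 538
Total out = 4425 mol/s; y_D = 497.1 / 4425 = 0.1123.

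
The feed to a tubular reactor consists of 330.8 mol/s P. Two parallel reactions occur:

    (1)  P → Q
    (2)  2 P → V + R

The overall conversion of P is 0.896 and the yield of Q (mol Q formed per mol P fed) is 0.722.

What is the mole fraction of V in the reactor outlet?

Yield of Q: 1ξ₁ / 330.8 = 0.722 → ξ₁ = 238.8 mol/s.
Conversion of P: 1ξ₁ + 2ξ₂ = 0.896 × 330.8 = 296.4 → ξ₂ = 28.78 mol/s.
Outlet amounts (n = n₀ + Σ ν·ξ):
  P: 330.8 − 1(238.8) − 2(28.78) = 34.4
  Q: 0 + 1(238.8) = 238.8
  V: 0 + 1(28.78) = 28.78
  R: 0 + 1(28.78) = 28.78
Total out = 330.8 mol/s; y_V = 28.78 / 330.8 = 0.087.

0.087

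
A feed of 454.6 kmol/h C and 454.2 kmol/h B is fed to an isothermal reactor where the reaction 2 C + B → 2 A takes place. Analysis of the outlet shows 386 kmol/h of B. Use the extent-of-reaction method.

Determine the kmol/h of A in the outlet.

For B: n = n₀ − 1ξ → 386 = 454.2 − 1ξ, giving ξ = 68.2 kmol/h.
Outlet amounts (n = n₀ + ν ξ):
  C: 454.6 − 2(68.2) = 318.2
  B: 454.2 − 1(68.2) = 386
  A: 0 + 2(68.2) = 136.4

136 kmol/h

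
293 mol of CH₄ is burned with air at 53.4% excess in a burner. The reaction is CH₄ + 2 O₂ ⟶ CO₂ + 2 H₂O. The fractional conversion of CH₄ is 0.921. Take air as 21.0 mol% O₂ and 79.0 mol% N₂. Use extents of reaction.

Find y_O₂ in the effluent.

Stoichiometric O₂ = 2 × 293 = 586 mol; O₂ fed = 586 × 1.534 = 898.9 mol.
N₂ fed = 898.9 × 79/21 = 3382 mol.
Fuel reacted = 0.921 × 293 → ξ = 269.9 mol.
Outlet (n = n₀ + ν ξ):
  CH₄: 293 − 1(269.9) = 23.15
  O₂: 898.9 − 2(269.9) = 359.2
  N₂: 3382 (inert)
  CO₂: 0 + 1(269.9) = 269.9
  H₂O: 0 + 2(269.9) = 539.7
Total out = 4574 mol; y_O₂ = 359.2 / 4574 = 0.07854.

0.0785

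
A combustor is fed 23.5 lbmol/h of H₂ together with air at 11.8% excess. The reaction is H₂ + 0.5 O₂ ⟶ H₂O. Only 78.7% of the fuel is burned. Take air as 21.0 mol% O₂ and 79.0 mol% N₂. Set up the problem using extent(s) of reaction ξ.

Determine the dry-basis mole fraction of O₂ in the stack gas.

Stoichiometric O₂ = 0.5 × 23.5 = 11.75 lbmol/h; O₂ fed = 11.75 × 1.118 = 13.14 lbmol/h.
N₂ fed = 13.14 × 79/21 = 49.42 lbmol/h.
Fuel reacted = 0.787 × 23.5 → ξ = 18.49 lbmol/h.
Outlet (n = n₀ + ν ξ):
  H₂: 23.5 − 1(18.49) = 5.005
  O₂: 13.14 − 0.5(18.49) = 3.889
  N₂: 49.42 (inert)
  H₂O: 0 + 1(18.49) = 18.49
Dry total = 58.31 lbmol/h; y_O₂ (dry) = 3.889 / 58.31 = 0.0667.

0.0667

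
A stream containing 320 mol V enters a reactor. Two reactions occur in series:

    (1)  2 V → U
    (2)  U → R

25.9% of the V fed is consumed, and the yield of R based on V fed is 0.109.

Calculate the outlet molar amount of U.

6.56 mol

Conversion of V: V consumed = 2ξ₁ = 0.259 × 320 → ξ₁ = 41.44 mol.
Yield of R: 1ξ₂ / 320 = 0.109 → ξ₂ = 34.88 mol.
Outlet amounts (n = n₀ + Σ ν·ξ):
  V: 320 − 2(41.44) = 237.1
  U: 0 + 1(41.44) − 1(34.88) = 6.56
  R: 0 + 1(34.88) = 34.88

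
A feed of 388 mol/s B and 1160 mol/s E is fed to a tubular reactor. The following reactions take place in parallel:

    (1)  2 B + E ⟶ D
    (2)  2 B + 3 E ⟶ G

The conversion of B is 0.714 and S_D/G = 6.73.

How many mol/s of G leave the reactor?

17.9 mol/s

Conversion of B: B consumed = 0.714 × 388 = 277 mol/s = 2ξ₁ + 2ξ₂.
Selectivity: 1ξ₁ / (1ξ₂) = 6.73 → ξ₁ = 6.73 ξ₂.
Substitute: (2·6.73 + 2) ξ₂ = 277 → ξ₂ = 17.92 mol/s, ξ₁ = 120.6 mol/s.
Outlet amounts (n = n₀ + Σ ν·ξ):
  B: 388 − 2(120.6) − 2(17.92) = 111
  E: 1160 − 1(120.6) − 3(17.92) = 985.6
  D: 0 + 1(120.6) = 120.6
  G: 0 + 1(17.92) = 17.92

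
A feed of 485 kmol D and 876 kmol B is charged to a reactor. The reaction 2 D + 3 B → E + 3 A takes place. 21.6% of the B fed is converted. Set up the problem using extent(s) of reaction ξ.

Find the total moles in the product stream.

1300 kmol

B reacted = 0.216 × 876 = 189.2 kmol; ν_B = −3, so ξ = 189.2/3 = 63.07 kmol.
Outlet amounts (n = n₀ + ν ξ):
  D: 485 − 2(63.07) = 358.9
  B: 876 − 3(63.07) = 686.8
  E: 0 + 1(63.07) = 63.07
  A: 0 + 3(63.07) = 189.2
Total out = 358.9 + 686.8 + 63.07 + 189.2 = 1298 kmol.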